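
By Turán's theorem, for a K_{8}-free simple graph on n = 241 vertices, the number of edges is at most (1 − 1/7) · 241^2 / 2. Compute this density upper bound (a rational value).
Turán density bound = (6/7) · 241^2/2 = 174243/7 ≈ 24891.8571

Turán's theorem: ex(n, K_{r+1}) is achieved by the complete r-partite Turán graph T(n, r) with parts as balanced as possible, and is at most (1 − 1/r) · n^2/2. For r = 7, n = 241: the density bound is (6/7) · 58081/2 = 174243/7 ≈ 24891.8571. The integer-valued extremum is e(T(241, 7)) = 24891, which is strictly less than the density bound 174243/7 since 7 ∤ 241 (the parts of T(241, 7) cannot all be equal).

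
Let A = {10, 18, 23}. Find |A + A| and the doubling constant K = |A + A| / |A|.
K = |A + A| / |A| = 6/3 = 2

Enumerate A + A = {a + b : a, b ∈ A}. With |A| = 3, there are |A|^2 = 9 ordered sum pairs; collecting distinct values, A + A = {20, 28, 33, 36, 41, 46}, so |A + A| = 6. Thus K = 6/3 = 2. For comparison, the minimum possible |A + A| over all 3-element sets is 2·3 − 1 = 5 (so min K = 5/3), attained only by arithmetic progressions.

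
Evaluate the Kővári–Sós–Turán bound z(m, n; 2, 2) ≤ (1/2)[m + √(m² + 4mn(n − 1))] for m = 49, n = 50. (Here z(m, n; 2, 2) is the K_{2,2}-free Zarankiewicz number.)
z(49, 50; 2, 2) ≤ (1/2)[49 + √(49² + 4·49·50·49)] = (1/2)[49 + √482601] = 371.8474

Kővári–Sós–Turán: let r_1, ..., r_49 be the row sums and z = Σ r_i the total number of 1s. Each pair of columns can share at most one row with both entries 1 (else a 2×2 all-ones block appears), so Σ_i C(r_i, 2) ≤ C(50, 2) = 1225. By convexity Σ_i C(r_i, 2) ≥ 49·C(z/49, 2) = z(z − 49)/(2·49), giving z² − 49z − 49·50·49 ≤ 0 and hence z ≤ (1/2)[49 + √(2401 + 4·120050)] = (1/2)[49 + √482601] ≈ (1/2)(49 + 694.6949) = 371.8474.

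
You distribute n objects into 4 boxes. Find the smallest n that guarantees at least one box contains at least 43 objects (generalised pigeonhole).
n = (43 − 1)·4 + 1 = 169

By the generalised pigeonhole principle, to guarantee some box contains ≥ r objects we need more than (r − 1) · k objects total. Threshold: n = (r − 1) · k + 1. With r = 43 and k = 4: n = 42 · 4 + 1 = 168 + 1 = 169. For n = 168 = 42 · 4, we can put exactly 42 objects in every box, avoiding 43 in any single one — so 169 is tight.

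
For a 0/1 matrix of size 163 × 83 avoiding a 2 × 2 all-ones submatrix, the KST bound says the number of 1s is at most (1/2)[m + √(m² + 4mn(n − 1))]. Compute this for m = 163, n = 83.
z(163, 83; 2, 2) ≤ (1/2)[163 + √(163² + 4·163·83·82)] = (1/2)[163 + √4464081] = 1137.9186

Kővári–Sós–Turán: let r_1, ..., r_163 be the row sums and z = Σ r_i the total number of 1s. Each pair of columns can share at most one row with both entries 1 (else a 2×2 all-ones block appears), so Σ_i C(r_i, 2) ≤ C(83, 2) = 3403. By convexity Σ_i C(r_i, 2) ≥ 163·C(z/163, 2) = z(z − 163)/(2·163), giving z² − 163z − 163·83·82 ≤ 0 and hence z ≤ (1/2)[163 + √(26569 + 4·1109378)] = (1/2)[163 + √4464081] ≈ (1/2)(163 + 2112.8372) = 1137.9186.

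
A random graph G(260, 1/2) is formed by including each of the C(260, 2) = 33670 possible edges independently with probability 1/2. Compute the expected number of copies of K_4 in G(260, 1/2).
E[# K_4] = C(260, 4) · (1/2)^C(4, 2) = 186043585 / 2^6 = 2906931.015625

For each 4-subset S of vertices (there are C(260, 4) = 186043585 such S), let X_S = 1 if S induces a K_4 (all C(4, 2) = 6 edges present). Then P(X_S = 1) = (1/2)^6 = 1/64. By linearity of expectation, E[# K_4] = C(260, 4) · (1/2)^6 = 186043585 / 64 = 2906931.015625.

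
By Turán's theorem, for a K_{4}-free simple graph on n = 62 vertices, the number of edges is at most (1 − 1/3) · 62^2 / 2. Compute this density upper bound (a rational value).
Turán density bound = (2/3) · 62^2/2 = 3844/3 ≈ 1281.3333

Turán's theorem: ex(n, K_{r+1}) is achieved by the complete r-partite Turán graph T(n, r) with parts as balanced as possible, and is at most (1 − 1/r) · n^2/2. For r = 3, n = 62: the density bound is (2/3) · 3844/2 = 3844/3 ≈ 1281.3333. The integer-valued extremum is e(T(62, 3)) = 1281, which is strictly less than the density bound 3844/3 since 3 ∤ 62 (the parts of T(62, 3) cannot all be equal).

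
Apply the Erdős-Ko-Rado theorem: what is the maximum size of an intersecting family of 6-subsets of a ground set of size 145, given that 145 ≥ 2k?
max |F| = C(144, 5) = 481008528

The Erdős-Ko-Rado theorem states: for n ≥ 2k, an intersecting family of k-subsets of an n-element set has size at most C(n − 1, k − 1), with equality for 'star' families {A ⊆ [n] : |A| = k, i ∈ A} (fix an element i). For n = 145, k = 6: C(144, 5) = 481008528.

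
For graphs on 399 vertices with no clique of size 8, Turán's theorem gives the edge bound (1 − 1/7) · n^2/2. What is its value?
Turán density bound = (6/7) · 399^2/2 = 68229

Turán's theorem: ex(n, K_{r+1}) is achieved by the complete r-partite Turán graph T(n, r) with parts as balanced as possible, and is at most (1 − 1/r) · n^2/2. For r = 7, n = 399: the density bound is (6/7) · 159201/2 = 68229. Since 7 ∣ 399, the Turán graph T(399, 7) has parts of equal size 57, and its edge count e(T(399, 7)) = 68229 attains the density bound exactly.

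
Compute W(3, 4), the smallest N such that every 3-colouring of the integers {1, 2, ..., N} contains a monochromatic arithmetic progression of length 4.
W(3, 4) = 293

This is a classical value, W(3, 4) = 293, established by combining an explicit 3-colouring of {1, ..., 292} with no monochromatic 4-AP (giving the lower bound W(3, 4) > 292) and a finite case analysis / exhaustive computer search showing every 3-colouring of {1, ..., 293} has such an AP.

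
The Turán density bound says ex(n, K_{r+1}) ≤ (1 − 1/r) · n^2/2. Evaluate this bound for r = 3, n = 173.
Turán density bound = (2/3) · 173^2/2 = 29929/3 ≈ 9976.3333

Turán's theorem: ex(n, K_{r+1}) is achieved by the complete r-partite Turán graph T(n, r) with parts as balanced as possible, and is at most (1 − 1/r) · n^2/2. For r = 3, n = 173: the density bound is (2/3) · 29929/2 = 29929/3 ≈ 9976.3333. The integer-valued extremum is e(T(173, 3)) = 9976, which is strictly less than the density bound 29929/3 since 3 ∤ 173 (the parts of T(173, 3) cannot all be equal).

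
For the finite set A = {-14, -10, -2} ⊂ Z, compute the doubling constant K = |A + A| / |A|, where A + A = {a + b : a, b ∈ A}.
K = |A + A| / |A| = 6/3 = 2

Enumerate A + A = {a + b : a, b ∈ A}. With |A| = 3, there are |A|^2 = 9 ordered sum pairs; collecting distinct values, A + A = {-28, -24, -20, -16, -12, -4}, so |A + A| = 6. Thus K = 6/3 = 2. For comparison, the minimum possible |A + A| over all 3-element sets is 2·3 − 1 = 5 (so min K = 5/3), attained only by arithmetic progressions.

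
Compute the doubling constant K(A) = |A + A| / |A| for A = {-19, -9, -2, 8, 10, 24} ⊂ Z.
K = |A + A| / |A| = 20/6 = 10/3

Enumerate A + A = {a + b : a, b ∈ A}. With |A| = 6, there are |A|^2 = 36 ordered sum pairs; collecting distinct values, A + A = {-38, -28, -21, -18, -11, -9, -4, -1, 1, 5, 6, 8, 15, 16, 18, 20, 22, 32, 34, 48}, so |A + A| = 20. Thus K = 20/6 = 10/3. For comparison, the minimum possible |A + A| over all 6-element sets is 2·6 − 1 = 11 (so min K = 11/6), attained only by arithmetic progressions.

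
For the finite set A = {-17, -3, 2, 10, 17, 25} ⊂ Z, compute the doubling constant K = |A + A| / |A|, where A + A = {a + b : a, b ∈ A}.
K = |A + A| / |A| = 20/6 = 10/3

Enumerate A + A = {a + b : a, b ∈ A}. With |A| = 6, there are |A|^2 = 36 ordered sum pairs; collecting distinct values, A + A = {-34, -20, -15, -7, -6, -1, 0, 4, 7, 8, 12, 14, 19, 20, 22, 27, 34, 35, 42, 50}, so |A + A| = 20. Thus K = 20/6 = 10/3. For comparison, the minimum possible |A + A| over all 6-element sets is 2·6 − 1 = 11 (so min K = 11/6), attained only by arithmetic progressions.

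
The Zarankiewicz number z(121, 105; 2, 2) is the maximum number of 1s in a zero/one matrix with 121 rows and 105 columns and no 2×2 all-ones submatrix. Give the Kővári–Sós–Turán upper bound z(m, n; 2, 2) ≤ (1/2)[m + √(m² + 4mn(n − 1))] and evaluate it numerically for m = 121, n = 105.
z(121, 105; 2, 2) ≤ (1/2)[121 + √(121² + 4·121·105·104)] = (1/2)[121 + √5299921] = 1211.5779

Kővári–Sós–Turán: let r_1, ..., r_121 be the row sums and z = Σ r_i the total number of 1s. Each pair of columns can share at most one row with both entries 1 (else a 2×2 all-ones block appears), so Σ_i C(r_i, 2) ≤ C(105, 2) = 5460. By convexity Σ_i C(r_i, 2) ≥ 121·C(z/121, 2) = z(z − 121)/(2·121), giving z² − 121z − 121·105·104 ≤ 0 and hence z ≤ (1/2)[121 + √(14641 + 4·1321320)] = (1/2)[121 + √5299921] ≈ (1/2)(121 + 2302.1557) = 1211.5779.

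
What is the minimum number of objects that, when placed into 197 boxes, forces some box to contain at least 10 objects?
n = (10 − 1)·197 + 1 = 1774

By the generalised pigeonhole principle, to guarantee some box contains ≥ r objects we need more than (r − 1) · k objects total. Threshold: n = (r − 1) · k + 1. With r = 10 and k = 197: n = 9 · 197 + 1 = 1773 + 1 = 1774. For n = 1773 = 9 · 197, we can put exactly 9 objects in every box, avoiding 10 in any single one — so 1774 is tight.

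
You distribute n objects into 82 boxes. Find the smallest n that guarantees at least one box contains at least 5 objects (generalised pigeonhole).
n = (5 − 1)·82 + 1 = 329

By the generalised pigeonhole principle, to guarantee some box contains ≥ r objects we need more than (r − 1) · k objects total. Threshold: n = (r − 1) · k + 1. With r = 5 and k = 82: n = 4 · 82 + 1 = 328 + 1 = 329. For n = 328 = 4 · 82, we can put exactly 4 objects in every box, avoiding 5 in any single one — so 329 is tight.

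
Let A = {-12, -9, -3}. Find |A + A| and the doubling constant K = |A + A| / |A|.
K = |A + A| / |A| = 6/3 = 2

Enumerate A + A = {a + b : a, b ∈ A}. With |A| = 3, there are |A|^2 = 9 ordered sum pairs; collecting distinct values, A + A = {-24, -21, -18, -15, -12, -6}, so |A + A| = 6. Thus K = 6/3 = 2. For comparison, the minimum possible |A + A| over all 3-element sets is 2·3 − 1 = 5 (so min K = 5/3), attained only by arithmetic progressions.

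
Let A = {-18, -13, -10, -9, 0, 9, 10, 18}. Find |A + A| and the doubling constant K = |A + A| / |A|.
K = |A + A| / |A| = 29/8

Enumerate A + A = {a + b : a, b ∈ A}. With |A| = 8, there are |A|^2 = 64 ordered sum pairs; collecting distinct values, A + A = {-36, -31, -28, -27, -26, -23, -22, -20, -19, -18, -13, -10, -9, -8, -4, -3, -1, 0, 1, 5, 8, 9, 10, 18, 19, 20, 27, 28, 36}, so |A + A| = 29. Thus K = 29/8. For comparison, the minimum possible |A + A| over all 8-element sets is 2·8 − 1 = 15 (so min K = 15/8), attained only by arithmetic progressions.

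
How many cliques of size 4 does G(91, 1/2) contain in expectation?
E[# K_4] = C(91, 4) · (1/2)^C(4, 2) = 2672670 / 2^6 = 1336335/32 = 41760.46875

For each 4-subset S of vertices (there are C(91, 4) = 2672670 such S), let X_S = 1 if S induces a K_4 (all C(4, 2) = 6 edges present). Then P(X_S = 1) = (1/2)^6 = 1/64. By linearity of expectation, E[# K_4] = C(91, 4) · (1/2)^6 = 2672670 / 64 = 1336335/32 = 41760.46875.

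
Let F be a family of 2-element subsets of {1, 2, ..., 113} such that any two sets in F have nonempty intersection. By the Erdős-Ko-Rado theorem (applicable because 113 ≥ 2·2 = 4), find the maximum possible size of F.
max |F| = C(112, 1) = 112

The Erdős-Ko-Rado theorem states: for n ≥ 2k, an intersecting family of k-subsets of an n-element set has size at most C(n − 1, k − 1), with equality for 'star' families {A ⊆ [n] : |A| = k, i ∈ A} (fix an element i). For n = 113, k = 2: C(112, 1) = 112.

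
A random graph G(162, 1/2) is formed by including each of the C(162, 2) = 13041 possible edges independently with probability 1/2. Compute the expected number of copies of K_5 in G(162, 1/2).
E[# K_5] = C(162, 5) · (1/2)^C(5, 2) = 873642672 / 2^10 = 54602667/64 = 853166.671875

For each 5-subset S of vertices (there are C(162, 5) = 873642672 such S), let X_S = 1 if S induces a K_5 (all C(5, 2) = 10 edges present). Then P(X_S = 1) = (1/2)^10 = 1/1024. By linearity of expectation, E[# K_5] = C(162, 5) · (1/2)^10 = 873642672 / 1024 = 54602667/64 = 853166.671875.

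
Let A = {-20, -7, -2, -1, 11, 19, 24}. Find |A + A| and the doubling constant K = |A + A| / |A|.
K = |A + A| / |A| = 24/7

Enumerate A + A = {a + b : a, b ∈ A}. With |A| = 7, there are |A|^2 = 49 ordered sum pairs; collecting distinct values, A + A = {-40, -27, -22, -21, -14, -9, -8, -4, -3, -2, -1, 4, 9, 10, 12, 17, 18, 22, 23, 30, 35, 38, 43, 48}, so |A + A| = 24. Thus K = 24/7. For comparison, the minimum possible |A + A| over all 7-element sets is 2·7 − 1 = 13 (so min K = 13/7), attained only by arithmetic progressions.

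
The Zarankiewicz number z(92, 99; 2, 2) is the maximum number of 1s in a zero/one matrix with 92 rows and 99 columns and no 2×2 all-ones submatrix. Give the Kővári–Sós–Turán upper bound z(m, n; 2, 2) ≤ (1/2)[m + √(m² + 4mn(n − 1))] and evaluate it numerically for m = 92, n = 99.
z(92, 99; 2, 2) ≤ (1/2)[92 + √(92² + 4·92·99·98)] = (1/2)[92 + √3578800] = 991.8858

Kővári–Sós–Turán: let r_1, ..., r_92 be the row sums and z = Σ r_i the total number of 1s. Each pair of columns can share at most one row with both entries 1 (else a 2×2 all-ones block appears), so Σ_i C(r_i, 2) ≤ C(99, 2) = 4851. By convexity Σ_i C(r_i, 2) ≥ 92·C(z/92, 2) = z(z − 92)/(2·92), giving z² − 92z − 92·99·98 ≤ 0 and hence z ≤ (1/2)[92 + √(8464 + 4·892584)] = (1/2)[92 + √3578800] ≈ (1/2)(92 + 1891.7717) = 991.8858.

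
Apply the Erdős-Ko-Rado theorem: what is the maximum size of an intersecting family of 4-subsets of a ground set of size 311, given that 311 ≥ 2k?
max |F| = C(310, 3) = 4917220

The Erdős-Ko-Rado theorem states: for n ≥ 2k, an intersecting family of k-subsets of an n-element set has size at most C(n − 1, k − 1), with equality for 'star' families {A ⊆ [n] : |A| = k, i ∈ A} (fix an element i). For n = 311, k = 4: C(310, 3) = 4917220.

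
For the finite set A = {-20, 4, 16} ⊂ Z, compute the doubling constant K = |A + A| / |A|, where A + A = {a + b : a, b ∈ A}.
K = |A + A| / |A| = 6/3 = 2

Enumerate A + A = {a + b : a, b ∈ A}. With |A| = 3, there are |A|^2 = 9 ordered sum pairs; collecting distinct values, A + A = {-40, -16, -4, 8, 20, 32}, so |A + A| = 6. Thus K = 6/3 = 2. For comparison, the minimum possible |A + A| over all 3-element sets is 2·3 − 1 = 5 (so min K = 5/3), attained only by arithmetic progressions.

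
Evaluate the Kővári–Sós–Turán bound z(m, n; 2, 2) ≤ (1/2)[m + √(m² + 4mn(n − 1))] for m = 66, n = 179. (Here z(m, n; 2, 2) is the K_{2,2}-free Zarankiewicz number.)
z(66, 179; 2, 2) ≤ (1/2)[66 + √(66² + 4·66·179·178)] = (1/2)[66 + √8415924] = 1483.5106

Kővári–Sós–Turán: let r_1, ..., r_66 be the row sums and z = Σ r_i the total number of 1s. Each pair of columns can share at most one row with both entries 1 (else a 2×2 all-ones block appears), so Σ_i C(r_i, 2) ≤ C(179, 2) = 15931. By convexity Σ_i C(r_i, 2) ≥ 66·C(z/66, 2) = z(z − 66)/(2·66), giving z² − 66z − 66·179·178 ≤ 0 and hence z ≤ (1/2)[66 + √(4356 + 4·2102892)] = (1/2)[66 + √8415924] ≈ (1/2)(66 + 2901.0212) = 1483.5106.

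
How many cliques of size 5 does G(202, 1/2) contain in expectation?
E[# K_5] = C(202, 5) · (1/2)^C(5, 2) = 2666333340 / 2^10 = 666583335/256 ≈ 2603841.152344

For each 5-subset S of vertices (there are C(202, 5) = 2666333340 such S), let X_S = 1 if S induces a K_5 (all C(5, 2) = 10 edges present). Then P(X_S = 1) = (1/2)^10 = 1/1024. By linearity of expectation, E[# K_5] = C(202, 5) · (1/2)^10 = 2666333340 / 1024 = 666583335/256 ≈ 2603841.152344.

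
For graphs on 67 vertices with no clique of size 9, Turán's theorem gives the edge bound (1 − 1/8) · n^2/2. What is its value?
Turán density bound = (7/8) · 67^2/2 = 31423/16 ≈ 1963.9375

Turán's theorem: ex(n, K_{r+1}) is achieved by the complete r-partite Turán graph T(n, r) with parts as balanced as possible, and is at most (1 − 1/r) · n^2/2. For r = 8, n = 67: the density bound is (7/8) · 4489/2 = 31423/16 ≈ 1963.9375. The integer-valued extremum is e(T(67, 8)) = 1963, which is strictly less than the density bound 31423/16 since 8 ∤ 67 (the parts of T(67, 8) cannot all be equal).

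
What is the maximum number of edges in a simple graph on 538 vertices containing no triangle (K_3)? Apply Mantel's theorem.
ex(538, K_3) = ⌊538^2/4⌋ = 72361

Mantel (1907): a triangle-free graph on n vertices has at most ⌊n^2/4⌋ edges, with equality for the complete bipartite graph K_{⌊n/2⌋, ⌈n/2⌉}. For n = 538: ⌊538^2/4⌋ = ⌊289444/4⌋ = 72361. The extremal graph is K_{269, 269}, which has 269·269 = 72361 edges.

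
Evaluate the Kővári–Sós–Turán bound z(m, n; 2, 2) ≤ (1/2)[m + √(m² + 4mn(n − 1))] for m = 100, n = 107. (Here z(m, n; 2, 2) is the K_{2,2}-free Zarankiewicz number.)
z(100, 107; 2, 2) ≤ (1/2)[100 + √(100² + 4·100·107·106)] = (1/2)[100 + √4546800] = 1116.1613

Kővári–Sós–Turán: let r_1, ..., r_100 be the row sums and z = Σ r_i the total number of 1s. Each pair of columns can share at most one row with both entries 1 (else a 2×2 all-ones block appears), so Σ_i C(r_i, 2) ≤ C(107, 2) = 5671. By convexity Σ_i C(r_i, 2) ≥ 100·C(z/100, 2) = z(z − 100)/(2·100), giving z² − 100z − 100·107·106 ≤ 0 and hence z ≤ (1/2)[100 + √(10000 + 4·1134200)] = (1/2)[100 + √4546800] ≈ (1/2)(100 + 2132.3227) = 1116.1613.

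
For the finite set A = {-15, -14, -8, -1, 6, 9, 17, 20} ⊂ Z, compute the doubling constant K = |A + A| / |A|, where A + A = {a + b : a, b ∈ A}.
K = |A + A| / |A| = 30/8 = 15/4

Enumerate A + A = {a + b : a, b ∈ A}. With |A| = 8, there are |A|^2 = 64 ordered sum pairs; collecting distinct values, A + A = {-30, -29, -28, -23, -22, -16, -15, -9, -8, -6, -5, -2, 1, 2, 3, 5, 6, 8, 9, 12, 15, 16, 18, 19, 23, 26, 29, 34, 37, 40}, so |A + A| = 30. Thus K = 30/8 = 15/4. For comparison, the minimum possible |A + A| over all 8-element sets is 2·8 − 1 = 15 (so min K = 15/8), attained only by arithmetic progressions.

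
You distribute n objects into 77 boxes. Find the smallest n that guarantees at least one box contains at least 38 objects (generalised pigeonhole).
n = (38 − 1)·77 + 1 = 2850

By the generalised pigeonhole principle, to guarantee some box contains ≥ r objects we need more than (r − 1) · k objects total. Threshold: n = (r − 1) · k + 1. With r = 38 and k = 77: n = 37 · 77 + 1 = 2849 + 1 = 2850. For n = 2849 = 37 · 77, we can put exactly 37 objects in every box, avoiding 38 in any single one — so 2850 is tight.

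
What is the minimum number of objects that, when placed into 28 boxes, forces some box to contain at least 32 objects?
n = (32 − 1)·28 + 1 = 869

By the generalised pigeonhole principle, to guarantee some box contains ≥ r objects we need more than (r − 1) · k objects total. Threshold: n = (r − 1) · k + 1. With r = 32 and k = 28: n = 31 · 28 + 1 = 868 + 1 = 869. For n = 868 = 31 · 28, we can put exactly 31 objects in every box, avoiding 32 in any single one — so 869 is tight.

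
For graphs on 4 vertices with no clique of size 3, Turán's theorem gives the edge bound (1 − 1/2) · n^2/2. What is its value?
Turán density bound = (1/2) · 4^2/2 = 4

Turán's theorem: ex(n, K_{r+1}) is achieved by the complete r-partite Turán graph T(n, r) with parts as balanced as possible, and is at most (1 − 1/r) · n^2/2. For r = 2, n = 4: the density bound is (1/2) · 16/2 = 4. Since 2 ∣ 4, the Turán graph T(4, 2) has parts of equal size 2, and its edge count e(T(4, 2)) = 4 attains the density bound exactly.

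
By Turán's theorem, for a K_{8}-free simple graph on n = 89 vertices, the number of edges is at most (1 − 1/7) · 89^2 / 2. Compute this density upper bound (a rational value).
Turán density bound = (6/7) · 89^2/2 = 23763/7 ≈ 3394.7143

Turán's theorem: ex(n, K_{r+1}) is achieved by the complete r-partite Turán graph T(n, r) with parts as balanced as possible, and is at most (1 − 1/r) · n^2/2. For r = 7, n = 89: the density bound is (6/7) · 7921/2 = 23763/7 ≈ 3394.7143. The integer-valued extremum is e(T(89, 7)) = 3394, which is strictly less than the density bound 23763/7 since 7 ∤ 89 (the parts of T(89, 7) cannot all be equal).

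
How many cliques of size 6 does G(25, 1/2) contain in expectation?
E[# K_6] = C(25, 6) · (1/2)^C(6, 2) = 177100 / 2^15 = 44275/8192 ≈ 5.404663

For each 6-subset S of vertices (there are C(25, 6) = 177100 such S), let X_S = 1 if S induces a K_6 (all C(6, 2) = 15 edges present). Then P(X_S = 1) = (1/2)^15 = 1/32768. By linearity of expectation, E[# K_6] = C(25, 6) · (1/2)^15 = 177100 / 32768 = 44275/8192 ≈ 5.404663.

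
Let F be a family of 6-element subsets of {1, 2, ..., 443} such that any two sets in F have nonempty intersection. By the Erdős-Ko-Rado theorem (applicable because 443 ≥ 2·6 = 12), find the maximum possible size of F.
max |F| = C(442, 5) = 137426637348

The Erdős-Ko-Rado theorem states: for n ≥ 2k, an intersecting family of k-subsets of an n-element set has size at most C(n − 1, k − 1), with equality for 'star' families {A ⊆ [n] : |A| = k, i ∈ A} (fix an element i). For n = 443, k = 6: C(442, 5) = 137426637348.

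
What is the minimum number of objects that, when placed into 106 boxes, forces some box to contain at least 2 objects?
n = (2 − 1)·106 + 1 = 107

By the generalised pigeonhole principle, to guarantee some box contains ≥ r objects we need more than (r − 1) · k objects total. Threshold: n = (r − 1) · k + 1. With r = 2 and k = 106: n = 1 · 106 + 1 = 106 + 1 = 107. For n = 106 = 1 · 106, we can put exactly 1 objects in every box, avoiding 2 in any single one — so 107 is tight.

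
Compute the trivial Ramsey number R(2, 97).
R(2, 97) = 97

R(2, k) = k for all k ≥ 2: in a 2-colouring of K_k, either some edge is red (a red K_2) or all edges are blue (a blue K_k). And K_{96} coloured all-blue has no blue K_97, so R(2, 97) > 96. Hence R(2, 97) = 97.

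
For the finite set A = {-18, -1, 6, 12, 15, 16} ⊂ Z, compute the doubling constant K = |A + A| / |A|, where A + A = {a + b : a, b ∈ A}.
K = |A + A| / |A| = 20/6 = 10/3

Enumerate A + A = {a + b : a, b ∈ A}. With |A| = 6, there are |A|^2 = 36 ordered sum pairs; collecting distinct values, A + A = {-36, -19, -12, -6, -3, -2, 5, 11, 12, 14, 15, 18, 21, 22, 24, 27, 28, 30, 31, 32}, so |A + A| = 20. Thus K = 20/6 = 10/3. For comparison, the minimum possible |A + A| over all 6-element sets is 2·6 − 1 = 11 (so min K = 11/6), attained only by arithmetic progressions.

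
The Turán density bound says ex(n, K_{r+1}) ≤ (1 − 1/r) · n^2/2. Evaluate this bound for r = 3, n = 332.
Turán density bound = (2/3) · 332^2/2 = 110224/3 ≈ 36741.3333

Turán's theorem: ex(n, K_{r+1}) is achieved by the complete r-partite Turán graph T(n, r) with parts as balanced as possible, and is at most (1 − 1/r) · n^2/2. For r = 3, n = 332: the density bound is (2/3) · 110224/2 = 110224/3 ≈ 36741.3333. The integer-valued extremum is e(T(332, 3)) = 36741, which is strictly less than the density bound 110224/3 since 3 ∤ 332 (the parts of T(332, 3) cannot all be equal).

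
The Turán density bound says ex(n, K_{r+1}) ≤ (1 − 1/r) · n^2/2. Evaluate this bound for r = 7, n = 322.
Turán density bound = (6/7) · 322^2/2 = 44436

Turán's theorem: ex(n, K_{r+1}) is achieved by the complete r-partite Turán graph T(n, r) with parts as balanced as possible, and is at most (1 − 1/r) · n^2/2. For r = 7, n = 322: the density bound is (6/7) · 103684/2 = 44436. Since 7 ∣ 322, the Turán graph T(322, 7) has parts of equal size 46, and its edge count e(T(322, 7)) = 44436 attains the density bound exactly.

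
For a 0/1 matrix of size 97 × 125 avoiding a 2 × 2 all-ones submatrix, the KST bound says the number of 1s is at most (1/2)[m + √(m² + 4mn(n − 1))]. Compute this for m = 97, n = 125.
z(97, 125; 2, 2) ≤ (1/2)[97 + √(97² + 4·97·125·124)] = (1/2)[97 + √6023409] = 1275.6317

Kővári–Sós–Turán: let r_1, ..., r_97 be the row sums and z = Σ r_i the total number of 1s. Each pair of columns can share at most one row with both entries 1 (else a 2×2 all-ones block appears), so Σ_i C(r_i, 2) ≤ C(125, 2) = 7750. By convexity Σ_i C(r_i, 2) ≥ 97·C(z/97, 2) = z(z − 97)/(2·97), giving z² − 97z − 97·125·124 ≤ 0 and hence z ≤ (1/2)[97 + √(9409 + 4·1503500)] = (1/2)[97 + √6023409] ≈ (1/2)(97 + 2454.2634) = 1275.6317.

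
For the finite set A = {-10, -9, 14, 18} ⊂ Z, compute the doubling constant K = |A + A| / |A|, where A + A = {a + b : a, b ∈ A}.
K = |A + A| / |A| = 10/4 = 5/2

Enumerate A + A = {a + b : a, b ∈ A}. With |A| = 4, there are |A|^2 = 16 ordered sum pairs; collecting distinct values, A + A = {-20, -19, -18, 4, 5, 8, 9, 28, 32, 36}, so |A + A| = 10. Thus K = 10/4 = 5/2. For comparison, the minimum possible |A + A| over all 4-element sets is 2·4 − 1 = 7 (so min K = 7/4), attained only by arithmetic progressions.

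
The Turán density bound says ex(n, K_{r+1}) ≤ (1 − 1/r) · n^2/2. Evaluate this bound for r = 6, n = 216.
Turán density bound = (5/6) · 216^2/2 = 19440

Turán's theorem: ex(n, K_{r+1}) is achieved by the complete r-partite Turán graph T(n, r) with parts as balanced as possible, and is at most (1 − 1/r) · n^2/2. For r = 6, n = 216: the density bound is (5/6) · 46656/2 = 19440. Since 6 ∣ 216, the Turán graph T(216, 6) has parts of equal size 36, and its edge count e(T(216, 6)) = 19440 attains the density bound exactly.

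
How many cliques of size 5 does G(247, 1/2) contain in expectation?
E[# K_5] = C(247, 5) · (1/2)^C(5, 2) = 7355513529 / 2^10 ≈ 7183118.680664

For each 5-subset S of vertices (there are C(247, 5) = 7355513529 such S), let X_S = 1 if S induces a K_5 (all C(5, 2) = 10 edges present). Then P(X_S = 1) = (1/2)^10 = 1/1024. By linearity of expectation, E[# K_5] = C(247, 5) · (1/2)^10 = 7355513529 / 1024 ≈ 7183118.680664.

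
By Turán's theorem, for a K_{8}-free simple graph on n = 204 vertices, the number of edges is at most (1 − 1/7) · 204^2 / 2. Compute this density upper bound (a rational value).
Turán density bound = (6/7) · 204^2/2 = 124848/7 ≈ 17835.4286

Turán's theorem: ex(n, K_{r+1}) is achieved by the complete r-partite Turán graph T(n, r) with parts as balanced as possible, and is at most (1 − 1/r) · n^2/2. For r = 7, n = 204: the density bound is (6/7) · 41616/2 = 124848/7 ≈ 17835.4286. The integer-valued extremum is e(T(204, 7)) = 17835, which is strictly less than the density bound 124848/7 since 7 ∤ 204 (the parts of T(204, 7) cannot all be equal).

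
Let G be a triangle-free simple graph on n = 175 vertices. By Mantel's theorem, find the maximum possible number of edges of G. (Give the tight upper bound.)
ex(175, K_3) = ⌊175^2/4⌋ = 7656

Mantel (1907): a triangle-free graph on n vertices has at most ⌊n^2/4⌋ edges, with equality for the complete bipartite graph K_{⌊n/2⌋, ⌈n/2⌉}. For n = 175: ⌊175^2/4⌋ = ⌊30625/4⌋ = 7656. The extremal graph is K_{87, 88}, which has 87·88 = 7656 edges.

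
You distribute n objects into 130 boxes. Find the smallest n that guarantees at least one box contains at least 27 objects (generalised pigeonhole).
n = (27 − 1)·130 + 1 = 3381

By the generalised pigeonhole principle, to guarantee some box contains ≥ r objects we need more than (r − 1) · k objects total. Threshold: n = (r − 1) · k + 1. With r = 27 and k = 130: n = 26 · 130 + 1 = 3380 + 1 = 3381. For n = 3380 = 26 · 130, we can put exactly 26 objects in every box, avoiding 27 in any single one — so 3381 is tight.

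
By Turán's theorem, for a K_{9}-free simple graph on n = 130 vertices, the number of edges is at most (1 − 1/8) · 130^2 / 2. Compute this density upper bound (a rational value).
Turán density bound = (7/8) · 130^2/2 = 29575/4 ≈ 7393.75

Turán's theorem: ex(n, K_{r+1}) is achieved by the complete r-partite Turán graph T(n, r) with parts as balanced as possible, and is at most (1 − 1/r) · n^2/2. For r = 8, n = 130: the density bound is (7/8) · 16900/2 = 29575/4 ≈ 7393.75. The integer-valued extremum is e(T(130, 8)) = 7393, which is strictly less than the density bound 29575/4 since 8 ∤ 130 (the parts of T(130, 8) cannot all be equal).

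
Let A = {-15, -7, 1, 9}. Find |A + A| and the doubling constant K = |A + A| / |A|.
K = |A + A| / |A| = 7/4

Enumerate A + A = {a + b : a, b ∈ A}. With |A| = 4, there are |A|^2 = 16 ordered sum pairs; collecting distinct values, A + A = {-30, -22, -14, -6, 2, 10, 18}, so |A + A| = 7. Thus K = 7/4. Here |A + A| = 2|A| − 1 = 7, the minimum possible — so K = 7/4 is minimal, which holds iff A is an arithmetic progression.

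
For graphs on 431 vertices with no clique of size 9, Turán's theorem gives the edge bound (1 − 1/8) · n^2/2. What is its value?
Turán density bound = (7/8) · 431^2/2 = 1300327/16 ≈ 81270.4375

Turán's theorem: ex(n, K_{r+1}) is achieved by the complete r-partite Turán graph T(n, r) with parts as balanced as possible, and is at most (1 − 1/r) · n^2/2. For r = 8, n = 431: the density bound is (7/8) · 185761/2 = 1300327/16 ≈ 81270.4375. The integer-valued extremum is e(T(431, 8)) = 81270, which is strictly less than the density bound 1300327/16 since 8 ∤ 431 (the parts of T(431, 8) cannot all be equal).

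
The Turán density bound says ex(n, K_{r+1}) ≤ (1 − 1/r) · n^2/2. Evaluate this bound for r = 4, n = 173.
Turán density bound = (3/4) · 173^2/2 = 89787/8 ≈ 11223.375

Turán's theorem: ex(n, K_{r+1}) is achieved by the complete r-partite Turán graph T(n, r) with parts as balanced as possible, and is at most (1 − 1/r) · n^2/2. For r = 4, n = 173: the density bound is (3/4) · 29929/2 = 89787/8 ≈ 11223.375. The integer-valued extremum is e(T(173, 4)) = 11223, which is strictly less than the density bound 89787/8 since 4 ∤ 173 (the parts of T(173, 4) cannot all be equal).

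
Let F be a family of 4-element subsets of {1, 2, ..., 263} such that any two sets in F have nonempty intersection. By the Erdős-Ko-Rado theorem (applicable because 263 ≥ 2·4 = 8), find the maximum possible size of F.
max |F| = C(262, 3) = 2963220

Erdős-Ko-Rado (1961): when n ≥ 2k, max |F| = C(n−1, k−1). The bound is attained by the star {A : i ∈ A} for any fixed i ∈ [n]. Here C(263−1, 4−1) = C(262, 3) = 2963220.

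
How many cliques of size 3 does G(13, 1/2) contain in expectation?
E[# K_3] = C(13, 3) · (1/2)^C(3, 2) = 286 / 2^3 = 143/4 = 35.75

For each 3-subset S of vertices (there are C(13, 3) = 286 such S), let X_S = 1 if S induces a K_3 (all C(3, 2) = 3 edges present). Then P(X_S = 1) = (1/2)^3 = 1/8. By linearity of expectation, E[# K_3] = C(13, 3) · (1/2)^3 = 286 / 8 = 143/4 = 35.75.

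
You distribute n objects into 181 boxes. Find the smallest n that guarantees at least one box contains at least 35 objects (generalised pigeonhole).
n = (35 − 1)·181 + 1 = 6155

By the generalised pigeonhole principle, to guarantee some box contains ≥ r objects we need more than (r − 1) · k objects total. Threshold: n = (r − 1) · k + 1. With r = 35 and k = 181: n = 34 · 181 + 1 = 6154 + 1 = 6155. For n = 6154 = 34 · 181, we can put exactly 34 objects in every box, avoiding 35 in any single one — so 6155 is tight.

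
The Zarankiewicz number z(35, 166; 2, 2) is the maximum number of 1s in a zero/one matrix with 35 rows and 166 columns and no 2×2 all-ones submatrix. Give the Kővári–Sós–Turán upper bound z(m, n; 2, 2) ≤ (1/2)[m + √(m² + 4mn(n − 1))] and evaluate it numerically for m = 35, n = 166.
z(35, 166; 2, 2) ≤ (1/2)[35 + √(35² + 4·35·166·165)] = (1/2)[35 + √3835825] = 996.7631

Kővári–Sós–Turán: let r_1, ..., r_35 be the row sums and z = Σ r_i the total number of 1s. Each pair of columns can share at most one row with both entries 1 (else a 2×2 all-ones block appears), so Σ_i C(r_i, 2) ≤ C(166, 2) = 13695. By convexity Σ_i C(r_i, 2) ≥ 35·C(z/35, 2) = z(z − 35)/(2·35), giving z² − 35z − 35·166·165 ≤ 0 and hence z ≤ (1/2)[35 + √(1225 + 4·958650)] = (1/2)[35 + √3835825] ≈ (1/2)(35 + 1958.5262) = 996.7631.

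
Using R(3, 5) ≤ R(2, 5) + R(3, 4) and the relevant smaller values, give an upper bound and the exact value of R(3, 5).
R(3, 5) ≤ R(2, 5) + R(3, 4) = 5 + 9 = 14; exact value R(3, 5) = 14.

The Erdős–Szekeres recurrence R(r, s) ≤ R(r−1, s) + R(r, s−1) applied to (r, s) = (3, 5) gives
  R(3, 5) ≤ R(2, 5) + R(3, 4) = 5 + 9 = 14.
(Recall R(2, k) = k and R is symmetric.) Here the recurrence bound is tight: a matching lower-bound construction on K_{13} shows R(3, 5) > 13, so R(3, 5) = 14 exactly.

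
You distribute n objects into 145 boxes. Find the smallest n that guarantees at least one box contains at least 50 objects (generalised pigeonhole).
n = (50 − 1)·145 + 1 = 7106

By the generalised pigeonhole principle, to guarantee some box contains ≥ r objects we need more than (r − 1) · k objects total. Threshold: n = (r − 1) · k + 1. With r = 50 and k = 145: n = 49 · 145 + 1 = 7105 + 1 = 7106. For n = 7105 = 49 · 145, we can put exactly 49 objects in every box, avoiding 50 in any single one — so 7106 is tight.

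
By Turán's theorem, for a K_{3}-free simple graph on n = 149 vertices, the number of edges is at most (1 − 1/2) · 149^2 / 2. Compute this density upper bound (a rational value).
Turán density bound = (1/2) · 149^2/2 = 22201/4 ≈ 5550.25

Turán's theorem: ex(n, K_{r+1}) is achieved by the complete r-partite Turán graph T(n, r) with parts as balanced as possible, and is at most (1 − 1/r) · n^2/2. For r = 2, n = 149: the density bound is (1/2) · 22201/2 = 22201/4 ≈ 5550.25. The integer-valued extremum is e(T(149, 2)) = 5550, which is strictly less than the density bound 22201/4 since 2 ∤ 149 (the parts of T(149, 2) cannot all be equal).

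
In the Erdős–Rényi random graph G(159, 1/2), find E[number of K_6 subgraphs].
E[# K_6] = C(159, 6) · (1/2)^C(6, 2) = 20398507129 / 2^15 ≈ 622513.034943

For each 6-subset S of vertices (there are C(159, 6) = 20398507129 such S), let X_S = 1 if S induces a K_6 (all C(6, 2) = 15 edges present). Then P(X_S = 1) = (1/2)^15 = 1/32768. By linearity of expectation, E[# K_6] = C(159, 6) · (1/2)^15 = 20398507129 / 32768 ≈ 622513.034943.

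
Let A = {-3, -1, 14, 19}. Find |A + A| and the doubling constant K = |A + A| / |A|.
K = |A + A| / |A| = 10/4 = 5/2

Enumerate A + A = {a + b : a, b ∈ A}. With |A| = 4, there are |A|^2 = 16 ordered sum pairs; collecting distinct values, A + A = {-6, -4, -2, 11, 13, 16, 18, 28, 33, 38}, so |A + A| = 10. Thus K = 10/4 = 5/2. For comparison, the minimum possible |A + A| over all 4-element sets is 2·4 − 1 = 7 (so min K = 7/4), attained only by arithmetic progressions.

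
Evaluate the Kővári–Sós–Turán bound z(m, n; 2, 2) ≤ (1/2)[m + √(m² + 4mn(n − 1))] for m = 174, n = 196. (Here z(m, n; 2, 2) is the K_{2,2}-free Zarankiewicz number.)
z(174, 196; 2, 2) ≤ (1/2)[174 + √(174² + 4·174·196·195)] = (1/2)[174 + √26631396] = 2667.2808

Kővári–Sós–Turán: let r_1, ..., r_174 be the row sums and z = Σ r_i the total number of 1s. Each pair of columns can share at most one row with both entries 1 (else a 2×2 all-ones block appears), so Σ_i C(r_i, 2) ≤ C(196, 2) = 19110. By convexity Σ_i C(r_i, 2) ≥ 174·C(z/174, 2) = z(z − 174)/(2·174), giving z² − 174z − 174·196·195 ≤ 0 and hence z ≤ (1/2)[174 + √(30276 + 4·6650280)] = (1/2)[174 + √26631396] ≈ (1/2)(174 + 5160.5616) = 2667.2808.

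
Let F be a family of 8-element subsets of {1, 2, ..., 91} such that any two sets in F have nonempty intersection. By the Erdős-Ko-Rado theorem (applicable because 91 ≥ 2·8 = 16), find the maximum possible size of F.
max |F| = C(90, 7) = 7471375560

The Erdős-Ko-Rado theorem states: for n ≥ 2k, an intersecting family of k-subsets of an n-element set has size at most C(n − 1, k − 1), with equality for 'star' families {A ⊆ [n] : |A| = k, i ∈ A} (fix an element i). For n = 91, k = 8: C(90, 7) = 7471375560.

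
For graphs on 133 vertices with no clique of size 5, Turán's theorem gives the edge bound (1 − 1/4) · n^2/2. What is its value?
Turán density bound = (3/4) · 133^2/2 = 53067/8 ≈ 6633.375

Turán's theorem: ex(n, K_{r+1}) is achieved by the complete r-partite Turán graph T(n, r) with parts as balanced as possible, and is at most (1 − 1/r) · n^2/2. For r = 4, n = 133: the density bound is (3/4) · 17689/2 = 53067/8 ≈ 6633.375. The integer-valued extremum is e(T(133, 4)) = 6633, which is strictly less than the density bound 53067/8 since 4 ∤ 133 (the parts of T(133, 4) cannot all be equal).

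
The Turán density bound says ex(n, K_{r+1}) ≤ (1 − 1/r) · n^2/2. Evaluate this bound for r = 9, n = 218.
Turán density bound = (8/9) · 218^2/2 = 190096/9 ≈ 21121.7778

Turán's theorem: ex(n, K_{r+1}) is achieved by the complete r-partite Turán graph T(n, r) with parts as balanced as possible, and is at most (1 − 1/r) · n^2/2. For r = 9, n = 218: the density bound is (8/9) · 47524/2 = 190096/9 ≈ 21121.7778. The integer-valued extremum is e(T(218, 9)) = 21121, which is strictly less than the density bound 190096/9 since 9 ∤ 218 (the parts of T(218, 9) cannot all be equal).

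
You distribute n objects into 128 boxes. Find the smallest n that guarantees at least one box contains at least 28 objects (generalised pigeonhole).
n = (28 − 1)·128 + 1 = 3457

By the generalised pigeonhole principle, to guarantee some box contains ≥ r objects we need more than (r − 1) · k objects total. Threshold: n = (r − 1) · k + 1. With r = 28 and k = 128: n = 27 · 128 + 1 = 3456 + 1 = 3457. For n = 3456 = 27 · 128, we can put exactly 27 objects in every box, avoiding 28 in any single one — so 3457 is tight.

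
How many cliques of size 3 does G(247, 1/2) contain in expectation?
E[# K_3] = C(247, 3) · (1/2)^C(3, 2) = 2481115 / 2^3 = 310139.375

For each 3-subset S of vertices (there are C(247, 3) = 2481115 such S), let X_S = 1 if S induces a K_3 (all C(3, 2) = 3 edges present). Then P(X_S = 1) = (1/2)^3 = 1/8. By linearity of expectation, E[# K_3] = C(247, 3) · (1/2)^3 = 2481115 / 8 = 310139.375.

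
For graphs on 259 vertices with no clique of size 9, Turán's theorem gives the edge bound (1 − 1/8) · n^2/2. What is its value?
Turán density bound = (7/8) · 259^2/2 = 469567/16 ≈ 29347.9375

Turán's theorem: ex(n, K_{r+1}) is achieved by the complete r-partite Turán graph T(n, r) with parts as balanced as possible, and is at most (1 − 1/r) · n^2/2. For r = 8, n = 259: the density bound is (7/8) · 67081/2 = 469567/16 ≈ 29347.9375. The integer-valued extremum is e(T(259, 8)) = 29347, which is strictly less than the density bound 469567/16 since 8 ∤ 259 (the parts of T(259, 8) cannot all be equal).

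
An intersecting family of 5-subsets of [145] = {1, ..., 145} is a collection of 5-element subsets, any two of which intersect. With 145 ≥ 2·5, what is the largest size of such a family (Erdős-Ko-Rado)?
max |F| = C(144, 4) = 17178876

Erdős-Ko-Rado (1961): when n ≥ 2k, max |F| = C(n−1, k−1). The bound is attained by the star {A : i ∈ A} for any fixed i ∈ [n]. Here C(145−1, 5−1) = C(144, 4) = 17178876.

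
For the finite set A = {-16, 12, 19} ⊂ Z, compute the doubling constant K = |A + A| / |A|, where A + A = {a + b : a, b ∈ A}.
K = |A + A| / |A| = 6/3 = 2

Enumerate A + A = {a + b : a, b ∈ A}. With |A| = 3, there are |A|^2 = 9 ordered sum pairs; collecting distinct values, A + A = {-32, -4, 3, 24, 31, 38}, so |A + A| = 6. Thus K = 6/3 = 2. For comparison, the minimum possible |A + A| over all 3-element sets is 2·3 − 1 = 5 (so min K = 5/3), attained only by arithmetic progressions.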